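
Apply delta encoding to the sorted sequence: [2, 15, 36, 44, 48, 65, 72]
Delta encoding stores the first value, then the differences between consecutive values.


First value: 2
Deltas:
  15 - 2 = 13
  36 - 15 = 21
  44 - 36 = 8
  48 - 44 = 4
  65 - 48 = 17
  72 - 65 = 7


Delta encoded: [2, 13, 21, 8, 4, 17, 7]


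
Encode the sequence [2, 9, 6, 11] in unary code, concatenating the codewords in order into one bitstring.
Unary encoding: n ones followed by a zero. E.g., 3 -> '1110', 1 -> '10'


Encode each number as n ones followed by a terminating 0:
  2 -> 110 (3 bits)
  9 -> 1111111110 (10 bits)
  6 -> 1111110 (7 bits)
  11 -> 111111111110 (12 bits)
Total length = 3 + 10 + 7 + 12 = 32 bits.

Unary([2, 9, 6, 11]) = 11011111111101111110111111111110 (32 bits)


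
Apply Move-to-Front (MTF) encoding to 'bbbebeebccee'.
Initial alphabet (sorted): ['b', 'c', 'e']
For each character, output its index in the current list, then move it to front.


MTF encoding:
'b': index 0 in ['b', 'c', 'e'] -> ['b', 'c', 'e']
'b': index 0 in ['b', 'c', 'e'] -> ['b', 'c', 'e']
'b': index 0 in ['b', 'c', 'e'] -> ['b', 'c', 'e']
'e': index 2 in ['b', 'c', 'e'] -> ['e', 'b', 'c']
'b': index 1 in ['e', 'b', 'c'] -> ['b', 'e', 'c']
'e': index 1 in ['b', 'e', 'c'] -> ['e', 'b', 'c']
'e': index 0 in ['e', 'b', 'c'] -> ['e', 'b', 'c']
'b': index 1 in ['e', 'b', 'c'] -> ['b', 'e', 'c']
'c': index 2 in ['b', 'e', 'c'] -> ['c', 'b', 'e']
'c': index 0 in ['c', 'b', 'e'] -> ['c', 'b', 'e']
'e': index 2 in ['c', 'b', 'e'] -> ['e', 'c', 'b']
'e': index 0 in ['e', 'c', 'b'] -> ['e', 'c', 'b']


Output: [0, 0, 0, 2, 1, 1, 0, 1, 2, 0, 2, 0]


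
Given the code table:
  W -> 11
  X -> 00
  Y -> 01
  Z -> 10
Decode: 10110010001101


Decoding:
10 -> Z
11 -> W
00 -> X
10 -> Z
00 -> X
11 -> W
01 -> Y


Result: ZWXZXWY


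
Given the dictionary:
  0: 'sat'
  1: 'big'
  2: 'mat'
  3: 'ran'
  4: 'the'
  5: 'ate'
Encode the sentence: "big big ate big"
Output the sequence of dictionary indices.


Look up each word in the dictionary:
  'big' -> 1
  'big' -> 1
  'ate' -> 5
  'big' -> 1

Encoded: [1, 1, 5, 1]


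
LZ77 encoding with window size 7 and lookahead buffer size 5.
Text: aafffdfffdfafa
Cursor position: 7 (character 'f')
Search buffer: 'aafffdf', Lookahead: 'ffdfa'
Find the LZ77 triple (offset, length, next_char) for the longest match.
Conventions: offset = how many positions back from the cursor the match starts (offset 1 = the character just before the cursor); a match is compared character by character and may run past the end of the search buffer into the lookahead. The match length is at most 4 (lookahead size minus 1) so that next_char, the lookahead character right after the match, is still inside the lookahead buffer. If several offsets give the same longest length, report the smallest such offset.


Try each offset into the search buffer:
  offset=1 (pos 6, char 'f'): match length 2
  offset=2 (pos 5, char 'd'): match length 0
  offset=3 (pos 4, char 'f'): match length 1
  offset=4 (pos 3, char 'f'): match length 4
  offset=5 (pos 2, char 'f'): match length 2
  offset=6 (pos 1, char 'a'): match length 0
  offset=7 (pos 0, char 'a'): match length 0
Longest match has length 4 at offset 4.
next_char = character at position 7 + 4 = 11 -> 'a'

Best match: offset=4, length=4 (matching 'ffdf' starting at position 3)
LZ77 triple: (4, 4, 'a')


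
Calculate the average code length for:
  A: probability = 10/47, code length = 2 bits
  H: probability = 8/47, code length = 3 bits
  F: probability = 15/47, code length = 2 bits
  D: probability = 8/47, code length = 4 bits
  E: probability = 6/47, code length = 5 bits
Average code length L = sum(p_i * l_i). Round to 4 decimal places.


Weighted contributions p_i * l_i:
  A: (10/47) * 2 = 20/47
  H: (8/47) * 3 = 24/47
  F: (15/47) * 2 = 30/47
  D: (8/47) * 4 = 32/47
  E: (6/47) * 5 = 30/47
Sum = (20 + 24 + 30 + 32 + 30)/47 = 136/47

L = 136/47 = 2.8936 bits/symbol


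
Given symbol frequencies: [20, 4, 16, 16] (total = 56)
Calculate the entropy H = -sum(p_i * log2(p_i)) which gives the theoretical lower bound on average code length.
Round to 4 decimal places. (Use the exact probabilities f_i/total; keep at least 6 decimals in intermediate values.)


Per-symbol terms -p_i * log2(p_i) with p_i = f_i/56:
  p = 20/56 = 0.357143: log2(p) = -1.485427, -p*log2(p) = 0.530510
  p = 4/56 = 0.071429: log2(p) = -3.807355, -p*log2(p) = 0.271954
  p = 16/56 = 0.285714: log2(p) = -1.807355, -p*log2(p) = 0.516387
  p = 16/56 = 0.285714: log2(p) = -1.807355, -p*log2(p) = 0.516387
H = 0.530510 + 0.271954 + 0.516387 + 0.516387 = 1.835238

H = 1.8352 bits/symbol


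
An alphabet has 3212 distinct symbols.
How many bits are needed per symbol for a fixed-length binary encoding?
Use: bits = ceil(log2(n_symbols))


log2(3212) = 11.6493
Bracket: 2^11 = 2048 < 3212 <= 2^12 = 4096
So ceil(log2(3212)) = 12

bits = ceil(log2(3212)) = ceil(11.6493) = 12 bits


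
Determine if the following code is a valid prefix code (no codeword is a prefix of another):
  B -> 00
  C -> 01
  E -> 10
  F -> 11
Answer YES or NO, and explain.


Checking each pair (does one codeword prefix another?):
  B='00' vs C='01': no prefix
  B='00' vs E='10': no prefix
  B='00' vs F='11': no prefix
  C='01' vs B='00': no prefix
  C='01' vs E='10': no prefix
  C='01' vs F='11': no prefix
  E='10' vs B='00': no prefix
  E='10' vs C='01': no prefix
  E='10' vs F='11': no prefix
  F='11' vs B='00': no prefix
  F='11' vs C='01': no prefix
  F='11' vs E='10': no prefix
No violation found over all pairs.

YES -- this is a valid prefix code. No codeword is a prefix of any other codeword.


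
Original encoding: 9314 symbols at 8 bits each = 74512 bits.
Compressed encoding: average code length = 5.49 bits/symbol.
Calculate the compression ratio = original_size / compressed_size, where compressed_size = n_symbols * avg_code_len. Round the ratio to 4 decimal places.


original_size = n_symbols * orig_bits = 9314 * 8 = 74512 bits
compressed_size = n_symbols * avg_code_len = 9314 * 5.49 = 51133.86 bits
ratio = original_size / compressed_size = 74512 / 51133.86 = 1.4572

Compression ratio = 1.4572


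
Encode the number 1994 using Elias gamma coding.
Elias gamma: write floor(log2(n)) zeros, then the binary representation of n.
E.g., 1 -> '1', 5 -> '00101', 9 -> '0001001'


num_bits = floor(log2(1994)) + 1 = 11
leading_zeros = num_bits - 1 = 10
binary(1994) = 11111001010

Elias gamma(1994) = '0000000000' + '11111001010' = 000000000011111001010 (21 bits)


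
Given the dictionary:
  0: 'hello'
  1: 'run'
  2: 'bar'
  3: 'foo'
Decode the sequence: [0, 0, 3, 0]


Look up each index in the dictionary:
  0 -> 'hello'
  0 -> 'hello'
  3 -> 'foo'
  0 -> 'hello'

Decoded: "hello hello foo hello"


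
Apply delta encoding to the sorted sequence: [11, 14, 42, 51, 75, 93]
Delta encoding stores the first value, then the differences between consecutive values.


First value: 11
Deltas:
  14 - 11 = 3
  42 - 14 = 28
  51 - 42 = 9
  75 - 51 = 24
  93 - 75 = 18


Delta encoded: [11, 3, 28, 9, 24, 18]


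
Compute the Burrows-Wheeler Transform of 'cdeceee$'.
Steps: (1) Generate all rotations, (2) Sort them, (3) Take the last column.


Rotations (sorted):
  0: $cdeceee -> last char: e
  1: cdeceee$ -> last char: $
  2: ceee$cde -> last char: e
  3: deceee$c -> last char: c
  4: e$cdecee -> last char: e
  5: eceee$cd -> last char: d
  6: ee$cdece -> last char: e
  7: eee$cdec -> last char: c


BWT = e$ecedec


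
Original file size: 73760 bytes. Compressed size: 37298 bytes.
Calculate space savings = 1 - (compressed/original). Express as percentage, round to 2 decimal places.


ratio = compressed/original = 37298/73760 = 0.505667
savings = 1 - ratio = 1 - 0.505667 = 0.494333
as a percentage: 0.494333 * 100 = 49.43%

Space savings = 1 - 37298/73760 = 49.43%


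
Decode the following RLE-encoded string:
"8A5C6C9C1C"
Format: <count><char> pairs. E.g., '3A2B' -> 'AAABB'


Expanding each <count><char> pair:
  8A -> 'AAAAAAAA'
  5C -> 'CCCCC'
  6C -> 'CCCCCC'
  9C -> 'CCCCCCCCC'
  1C -> 'C'

Decoded = AAAAAAAACCCCCCCCCCCCCCCCCCCCC


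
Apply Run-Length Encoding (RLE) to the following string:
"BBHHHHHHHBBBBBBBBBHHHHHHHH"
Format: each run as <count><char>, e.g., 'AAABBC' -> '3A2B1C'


Scanning runs left to right:
  i=0: run of 'B' x 2 -> '2B'
  i=2: run of 'H' x 7 -> '7H'
  i=9: run of 'B' x 9 -> '9B'
  i=18: run of 'H' x 8 -> '8H'

RLE = 2B7H9B8H


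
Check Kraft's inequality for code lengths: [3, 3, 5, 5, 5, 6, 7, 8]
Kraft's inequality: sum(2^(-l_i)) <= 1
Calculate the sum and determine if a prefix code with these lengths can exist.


Sum = 2^(-3) + 2^(-3) + 2^(-5) + 2^(-5) + 2^(-5) + 2^(-6) + 2^(-7) + 2^(-8)
    = 0.125 + 0.125 + 0.03125 + 0.03125 + 0.03125 + 0.015625 + 0.0078125 + 0.00390625
    = 95/256 = 0.37109375
Since 0.37109375 <= 1, Kraft's inequality IS satisfied.
A prefix code with these lengths CAN exist.

Kraft sum = 0.37109375. Satisfied.


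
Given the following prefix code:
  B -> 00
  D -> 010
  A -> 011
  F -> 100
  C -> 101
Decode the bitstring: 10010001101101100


Decoding step by step:
Bits 100 -> F
Bits 100 -> F
Bits 011 -> A
Bits 011 -> A
Bits 011 -> A
Bits 00 -> B


Decoded message: FFAAAB


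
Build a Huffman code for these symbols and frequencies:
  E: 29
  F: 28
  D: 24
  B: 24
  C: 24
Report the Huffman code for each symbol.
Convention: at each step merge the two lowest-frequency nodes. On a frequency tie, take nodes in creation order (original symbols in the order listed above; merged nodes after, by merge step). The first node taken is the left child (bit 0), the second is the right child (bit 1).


Huffman tree construction:
Step 1: Merge D(24) + B(24) = 48
Step 2: Merge C(24) + F(28) = 52
Step 3: Merge E(29) + (D+B)(48) = 77
Step 4: Merge (C+F)(52) + (E+(D+B))(77) = 129
Read each symbol's code off the tree from the root (left child = 0, right child = 1).

Codes:
  E: 10 (length 2)
  F: 01 (length 2)
  D: 110 (length 3)
  B: 111 (length 3)
  C: 00 (length 2)
Average code length: 306/129 = 2.3721 bits/symbol


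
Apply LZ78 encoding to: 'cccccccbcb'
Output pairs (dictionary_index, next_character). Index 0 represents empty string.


LZ78 encoding steps:
Dictionary: {0: ''}
Step 1: w='' (idx 0), next='c' -> output (0, 'c'), add 'c' as idx 1
Step 2: w='c' (idx 1), next='c' -> output (1, 'c'), add 'cc' as idx 2
Step 3: w='cc' (idx 2), next='c' -> output (2, 'c'), add 'ccc' as idx 3
Step 4: w='c' (idx 1), next='b' -> output (1, 'b'), add 'cb' as idx 4
Step 5: w='cb' (idx 4), end of input -> output (4, '')


Encoded: [(0, 'c'), (1, 'c'), (2, 'c'), (1, 'b'), (4, '')]


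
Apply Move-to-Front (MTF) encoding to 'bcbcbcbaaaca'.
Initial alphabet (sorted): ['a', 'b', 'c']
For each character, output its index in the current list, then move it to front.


MTF encoding:
'b': index 1 in ['a', 'b', 'c'] -> ['b', 'a', 'c']
'c': index 2 in ['b', 'a', 'c'] -> ['c', 'b', 'a']
'b': index 1 in ['c', 'b', 'a'] -> ['b', 'c', 'a']
'c': index 1 in ['b', 'c', 'a'] -> ['c', 'b', 'a']
'b': index 1 in ['c', 'b', 'a'] -> ['b', 'c', 'a']
'c': index 1 in ['b', 'c', 'a'] -> ['c', 'b', 'a']
'b': index 1 in ['c', 'b', 'a'] -> ['b', 'c', 'a']
'a': index 2 in ['b', 'c', 'a'] -> ['a', 'b', 'c']
'a': index 0 in ['a', 'b', 'c'] -> ['a', 'b', 'c']
'a': index 0 in ['a', 'b', 'c'] -> ['a', 'b', 'c']
'c': index 2 in ['a', 'b', 'c'] -> ['c', 'a', 'b']
'a': index 1 in ['c', 'a', 'b'] -> ['a', 'c', 'b']


Output: [1, 2, 1, 1, 1, 1, 1, 2, 0, 0, 2, 1]


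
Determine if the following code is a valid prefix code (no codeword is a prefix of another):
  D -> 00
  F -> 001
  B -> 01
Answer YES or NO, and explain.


Checking each pair (does one codeword prefix another?):
  D='00' vs F='001': prefix -- VIOLATION

NO -- this is NOT a valid prefix code. D (00) is a prefix of F (001).


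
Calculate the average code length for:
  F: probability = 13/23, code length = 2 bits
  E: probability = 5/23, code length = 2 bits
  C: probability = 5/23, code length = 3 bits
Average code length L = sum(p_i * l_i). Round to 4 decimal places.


Weighted contributions p_i * l_i:
  F: (13/23) * 2 = 26/23
  E: (5/23) * 2 = 10/23
  C: (5/23) * 3 = 15/23
Sum = (26 + 10 + 15)/23 = 51/23

L = 51/23 = 2.2174 bits/symbol


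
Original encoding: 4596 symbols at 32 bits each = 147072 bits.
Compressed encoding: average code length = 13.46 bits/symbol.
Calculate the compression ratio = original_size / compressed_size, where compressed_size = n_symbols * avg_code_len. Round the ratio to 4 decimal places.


original_size = n_symbols * orig_bits = 4596 * 32 = 147072 bits
compressed_size = n_symbols * avg_code_len = 4596 * 13.46 = 61862.16 bits
ratio = original_size / compressed_size = 147072 / 61862.16 = 2.3774

Compression ratio = 2.3774


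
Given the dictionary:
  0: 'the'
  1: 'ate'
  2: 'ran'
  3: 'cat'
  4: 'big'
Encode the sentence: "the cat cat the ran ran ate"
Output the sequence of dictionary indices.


Look up each word in the dictionary:
  'the' -> 0
  'cat' -> 3
  'cat' -> 3
  'the' -> 0
  'ran' -> 2
  'ran' -> 2
  'ate' -> 1

Encoded: [0, 3, 3, 0, 2, 2, 1]


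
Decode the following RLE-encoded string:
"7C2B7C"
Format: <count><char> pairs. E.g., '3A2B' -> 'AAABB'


Expanding each <count><char> pair:
  7C -> 'CCCCCCC'
  2B -> 'BB'
  7C -> 'CCCCCCC'

Decoded = CCCCCCCBBCCCCCCC


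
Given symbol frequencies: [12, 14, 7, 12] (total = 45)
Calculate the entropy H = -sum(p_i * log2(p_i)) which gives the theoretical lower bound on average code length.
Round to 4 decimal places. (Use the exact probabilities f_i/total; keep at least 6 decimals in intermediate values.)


Per-symbol terms -p_i * log2(p_i) with p_i = f_i/45:
  p = 12/45 = 0.266667: log2(p) = -1.906891, -p*log2(p) = 0.508504
  p = 14/45 = 0.311111: log2(p) = -1.684498, -p*log2(p) = 0.524066
  p = 7/45 = 0.155556: log2(p) = -2.684498, -p*log2(p) = 0.417589
  p = 12/45 = 0.266667: log2(p) = -1.906891, -p*log2(p) = 0.508504
H = 0.508504 + 0.524066 + 0.417589 + 0.508504 = 1.958663

H = 1.9587 bits/symbol


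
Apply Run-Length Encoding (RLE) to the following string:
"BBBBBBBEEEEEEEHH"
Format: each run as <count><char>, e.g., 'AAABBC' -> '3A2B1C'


Scanning runs left to right:
  i=0: run of 'B' x 7 -> '7B'
  i=7: run of 'E' x 7 -> '7E'
  i=14: run of 'H' x 2 -> '2H'

RLE = 7B7E2H


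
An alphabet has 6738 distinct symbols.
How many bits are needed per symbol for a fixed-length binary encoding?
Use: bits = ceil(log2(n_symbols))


log2(6738) = 12.7181
Bracket: 2^12 = 4096 < 6738 <= 2^13 = 8192
So ceil(log2(6738)) = 13

bits = ceil(log2(6738)) = ceil(12.7181) = 13 bits


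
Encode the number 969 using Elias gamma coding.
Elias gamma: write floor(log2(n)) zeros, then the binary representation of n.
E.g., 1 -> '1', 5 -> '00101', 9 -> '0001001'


num_bits = floor(log2(969)) + 1 = 10
leading_zeros = num_bits - 1 = 9
binary(969) = 1111001001

Elias gamma(969) = '000000000' + '1111001001' = 0000000001111001001 (19 bits)


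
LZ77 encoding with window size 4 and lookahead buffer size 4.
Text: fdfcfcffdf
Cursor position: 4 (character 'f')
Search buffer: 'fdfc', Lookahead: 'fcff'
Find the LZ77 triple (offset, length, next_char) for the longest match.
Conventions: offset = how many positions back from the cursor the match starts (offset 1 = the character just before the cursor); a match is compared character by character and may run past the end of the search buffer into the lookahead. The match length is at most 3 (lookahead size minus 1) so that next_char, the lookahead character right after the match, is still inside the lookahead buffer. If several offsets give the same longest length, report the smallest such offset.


Try each offset into the search buffer:
  offset=1 (pos 3, char 'c'): match length 0
  offset=2 (pos 2, char 'f'): match length 3
  offset=3 (pos 1, char 'd'): match length 0
  offset=4 (pos 0, char 'f'): match length 1
Longest match has length 3 at offset 2.
next_char = character at position 4 + 3 = 7 -> 'f'

Best match: offset=2, length=3 (matching 'fcf' starting at position 2)
LZ77 triple: (2, 3, 'f')


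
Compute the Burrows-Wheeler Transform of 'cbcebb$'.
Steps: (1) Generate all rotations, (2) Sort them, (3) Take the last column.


Rotations (sorted):
  0: $cbcebb -> last char: b
  1: b$cbceb -> last char: b
  2: bb$cbce -> last char: e
  3: bcebb$c -> last char: c
  4: cbcebb$ -> last char: $
  5: cebb$cb -> last char: b
  6: ebb$cbc -> last char: c


BWT = bbec$bc


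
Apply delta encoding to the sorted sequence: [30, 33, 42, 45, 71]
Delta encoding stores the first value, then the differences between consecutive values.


First value: 30
Deltas:
  33 - 30 = 3
  42 - 33 = 9
  45 - 42 = 3
  71 - 45 = 26


Delta encoded: [30, 3, 9, 3, 26]


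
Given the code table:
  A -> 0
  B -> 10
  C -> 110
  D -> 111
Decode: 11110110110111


Decoding:
111 -> D
10 -> B
110 -> C
110 -> C
111 -> D


Result: DBCCD


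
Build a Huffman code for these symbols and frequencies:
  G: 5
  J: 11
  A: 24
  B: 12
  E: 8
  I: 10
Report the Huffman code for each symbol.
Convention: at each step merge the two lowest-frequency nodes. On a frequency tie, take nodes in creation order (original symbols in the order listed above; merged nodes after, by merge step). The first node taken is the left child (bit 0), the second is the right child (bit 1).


Huffman tree construction:
Step 1: Merge G(5) + E(8) = 13
Step 2: Merge I(10) + J(11) = 21
Step 3: Merge B(12) + (G+E)(13) = 25
Step 4: Merge (I+J)(21) + A(24) = 45
Step 5: Merge (B+(G+E))(25) + ((I+J)+A)(45) = 70
Read each symbol's code off the tree from the root (left child = 0, right child = 1).

Codes:
  G: 010 (length 3)
  J: 101 (length 3)
  A: 11 (length 2)
  B: 00 (length 2)
  E: 011 (length 3)
  I: 100 (length 3)
Average code length: 174/70 = 2.4857 bits/symbol


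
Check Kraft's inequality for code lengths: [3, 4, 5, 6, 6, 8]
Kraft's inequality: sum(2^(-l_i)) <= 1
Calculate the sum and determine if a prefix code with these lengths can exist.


Sum = 2^(-3) + 2^(-4) + 2^(-5) + 2^(-6) + 2^(-6) + 2^(-8)
    = 0.125 + 0.0625 + 0.03125 + 0.015625 + 0.015625 + 0.00390625
    = 65/256 = 0.25390625
Since 0.25390625 <= 1, Kraft's inequality IS satisfied.
A prefix code with these lengths CAN exist.

Kraft sum = 0.25390625. Satisfied.


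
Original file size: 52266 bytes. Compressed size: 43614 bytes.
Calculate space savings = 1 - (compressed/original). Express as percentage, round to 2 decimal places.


ratio = compressed/original = 43614/52266 = 0.834462
savings = 1 - ratio = 1 - 0.834462 = 0.165538
as a percentage: 0.165538 * 100 = 16.55%

Space savings = 1 - 43614/52266 = 16.55%


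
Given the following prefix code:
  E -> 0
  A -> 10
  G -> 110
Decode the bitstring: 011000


Decoding step by step:
Bits 0 -> E
Bits 110 -> G
Bits 0 -> E
Bits 0 -> E


Decoded message: EGEE


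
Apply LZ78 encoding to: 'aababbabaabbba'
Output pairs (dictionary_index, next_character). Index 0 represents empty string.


LZ78 encoding steps:
Dictionary: {0: ''}
Step 1: w='' (idx 0), next='a' -> output (0, 'a'), add 'a' as idx 1
Step 2: w='a' (idx 1), next='b' -> output (1, 'b'), add 'ab' as idx 2
Step 3: w='ab' (idx 2), next='b' -> output (2, 'b'), add 'abb' as idx 3
Step 4: w='ab' (idx 2), next='a' -> output (2, 'a'), add 'aba' as idx 4
Step 5: w='abb' (idx 3), next='b' -> output (3, 'b'), add 'abbb' as idx 5
Step 6: w='a' (idx 1), end of input -> output (1, '')


Encoded: [(0, 'a'), (1, 'b'), (2, 'b'), (2, 'a'), (3, 'b'), (1, '')]


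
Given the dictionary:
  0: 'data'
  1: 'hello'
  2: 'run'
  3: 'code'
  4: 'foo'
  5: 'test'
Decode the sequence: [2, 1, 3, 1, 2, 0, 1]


Look up each index in the dictionary:
  2 -> 'run'
  1 -> 'hello'
  3 -> 'code'
  1 -> 'hello'
  2 -> 'run'
  0 -> 'data'
  1 -> 'hello'

Decoded: "run hello code hello run data hello"


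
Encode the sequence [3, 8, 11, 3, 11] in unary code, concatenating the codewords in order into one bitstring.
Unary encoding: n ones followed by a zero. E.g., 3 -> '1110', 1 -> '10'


Encode each number as n ones followed by a terminating 0:
  3 -> 1110 (4 bits)
  8 -> 111111110 (9 bits)
  11 -> 111111111110 (12 bits)
  3 -> 1110 (4 bits)
  11 -> 111111111110 (12 bits)
Total length = 4 + 9 + 12 + 4 + 12 = 41 bits.

Unary([3, 8, 11, 3, 11]) = 11101111111101111111111101110111111111110 (41 bits)


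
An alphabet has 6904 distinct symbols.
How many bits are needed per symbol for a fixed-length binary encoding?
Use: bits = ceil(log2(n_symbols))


log2(6904) = 12.7532
Bracket: 2^12 = 4096 < 6904 <= 2^13 = 8192
So ceil(log2(6904)) = 13

bits = ceil(log2(6904)) = ceil(12.7532) = 13 bits


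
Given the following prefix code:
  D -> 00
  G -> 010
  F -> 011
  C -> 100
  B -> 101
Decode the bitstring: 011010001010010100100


Decoding step by step:
Bits 011 -> F
Bits 010 -> G
Bits 00 -> D
Bits 101 -> B
Bits 00 -> D
Bits 101 -> B
Bits 00 -> D
Bits 100 -> C


Decoded message: FGDBDBDC


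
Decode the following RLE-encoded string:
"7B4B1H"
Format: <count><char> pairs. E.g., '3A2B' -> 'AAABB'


Expanding each <count><char> pair:
  7B -> 'BBBBBBB'
  4B -> 'BBBB'
  1H -> 'H'

Decoded = BBBBBBBBBBBH


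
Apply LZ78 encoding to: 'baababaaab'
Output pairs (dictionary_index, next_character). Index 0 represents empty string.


LZ78 encoding steps:
Dictionary: {0: ''}
Step 1: w='' (idx 0), next='b' -> output (0, 'b'), add 'b' as idx 1
Step 2: w='' (idx 0), next='a' -> output (0, 'a'), add 'a' as idx 2
Step 3: w='a' (idx 2), next='b' -> output (2, 'b'), add 'ab' as idx 3
Step 4: w='ab' (idx 3), next='a' -> output (3, 'a'), add 'aba' as idx 4
Step 5: w='a' (idx 2), next='a' -> output (2, 'a'), add 'aa' as idx 5
Step 6: w='b' (idx 1), end of input -> output (1, '')


Encoded: [(0, 'b'), (0, 'a'), (2, 'b'), (3, 'a'), (2, 'a'), (1, '')]


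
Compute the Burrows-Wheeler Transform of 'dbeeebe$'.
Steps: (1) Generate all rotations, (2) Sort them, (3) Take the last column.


Rotations (sorted):
  0: $dbeeebe -> last char: e
  1: be$dbeee -> last char: e
  2: beeebe$d -> last char: d
  3: dbeeebe$ -> last char: $
  4: e$dbeeeb -> last char: b
  5: ebe$dbee -> last char: e
  6: eebe$dbe -> last char: e
  7: eeebe$db -> last char: b


BWT = eed$beeb


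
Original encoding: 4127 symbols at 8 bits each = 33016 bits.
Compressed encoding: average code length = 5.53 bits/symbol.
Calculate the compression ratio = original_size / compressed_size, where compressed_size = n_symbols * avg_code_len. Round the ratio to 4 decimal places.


original_size = n_symbols * orig_bits = 4127 * 8 = 33016 bits
compressed_size = n_symbols * avg_code_len = 4127 * 5.53 = 22822.31 bits
ratio = original_size / compressed_size = 33016 / 22822.31 = 1.4467

Compression ratio = 1.4467


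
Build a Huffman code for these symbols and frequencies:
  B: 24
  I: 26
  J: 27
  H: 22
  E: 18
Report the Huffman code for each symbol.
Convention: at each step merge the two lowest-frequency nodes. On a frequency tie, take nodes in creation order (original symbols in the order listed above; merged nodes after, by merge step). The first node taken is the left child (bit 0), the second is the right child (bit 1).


Huffman tree construction:
Step 1: Merge E(18) + H(22) = 40
Step 2: Merge B(24) + I(26) = 50
Step 3: Merge J(27) + (E+H)(40) = 67
Step 4: Merge (B+I)(50) + (J+(E+H))(67) = 117
Read each symbol's code off the tree from the root (left child = 0, right child = 1).

Codes:
  B: 00 (length 2)
  I: 01 (length 2)
  J: 10 (length 2)
  H: 111 (length 3)
  E: 110 (length 3)
Average code length: 274/117 = 2.3419 bits/symbol


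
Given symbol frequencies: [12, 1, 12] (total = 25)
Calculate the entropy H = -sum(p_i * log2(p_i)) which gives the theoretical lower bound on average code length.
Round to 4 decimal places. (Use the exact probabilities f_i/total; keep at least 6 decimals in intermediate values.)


Per-symbol terms -p_i * log2(p_i) with p_i = f_i/25:
  p = 12/25 = 0.480000: log2(p) = -1.058894, -p*log2(p) = 0.508269
  p = 1/25 = 0.040000: log2(p) = -4.643856, -p*log2(p) = 0.185754
  p = 12/25 = 0.480000: log2(p) = -1.058894, -p*log2(p) = 0.508269
H = 0.508269 + 0.185754 + 0.508269 = 1.202292

H = 1.2023 bits/symbol


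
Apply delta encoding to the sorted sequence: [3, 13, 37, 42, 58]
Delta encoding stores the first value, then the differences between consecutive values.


First value: 3
Deltas:
  13 - 3 = 10
  37 - 13 = 24
  42 - 37 = 5
  58 - 42 = 16


Delta encoded: [3, 10, 24, 5, 16]


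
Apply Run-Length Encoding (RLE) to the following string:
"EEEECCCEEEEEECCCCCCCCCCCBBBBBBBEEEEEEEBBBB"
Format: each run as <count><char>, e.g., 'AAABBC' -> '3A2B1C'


Scanning runs left to right:
  i=0: run of 'E' x 4 -> '4E'
  i=4: run of 'C' x 3 -> '3C'
  i=7: run of 'E' x 6 -> '6E'
  i=13: run of 'C' x 11 -> '11C'
  i=24: run of 'B' x 7 -> '7B'
  i=31: run of 'E' x 7 -> '7E'
  i=38: run of 'B' x 4 -> '4B'

RLE = 4E3C6E11C7B7E4B


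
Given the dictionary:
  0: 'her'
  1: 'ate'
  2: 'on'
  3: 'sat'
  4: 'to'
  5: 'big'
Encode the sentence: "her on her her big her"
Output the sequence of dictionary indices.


Look up each word in the dictionary:
  'her' -> 0
  'on' -> 2
  'her' -> 0
  'her' -> 0
  'big' -> 5
  'her' -> 0

Encoded: [0, 2, 0, 0, 5, 0]


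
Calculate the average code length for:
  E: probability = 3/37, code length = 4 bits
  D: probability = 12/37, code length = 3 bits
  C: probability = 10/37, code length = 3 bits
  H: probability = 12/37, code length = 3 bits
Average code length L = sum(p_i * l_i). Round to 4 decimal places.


Weighted contributions p_i * l_i:
  E: (3/37) * 4 = 12/37
  D: (12/37) * 3 = 36/37
  C: (10/37) * 3 = 30/37
  H: (12/37) * 3 = 36/37
Sum = (12 + 36 + 30 + 36)/37 = 114/37

L = 114/37 = 3.0811 bits/symbol


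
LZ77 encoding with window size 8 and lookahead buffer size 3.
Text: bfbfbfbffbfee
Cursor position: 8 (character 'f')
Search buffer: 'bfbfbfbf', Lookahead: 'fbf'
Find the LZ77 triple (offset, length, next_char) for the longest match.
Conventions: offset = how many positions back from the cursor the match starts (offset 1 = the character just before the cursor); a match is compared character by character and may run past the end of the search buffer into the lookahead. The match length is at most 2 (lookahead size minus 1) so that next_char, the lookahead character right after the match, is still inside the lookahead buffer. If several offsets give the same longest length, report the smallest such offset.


Try each offset into the search buffer:
  offset=1 (pos 7, char 'f'): match length 1
  offset=2 (pos 6, char 'b'): match length 0
  offset=3 (pos 5, char 'f'): match length 2
  offset=4 (pos 4, char 'b'): match length 0
  offset=5 (pos 3, char 'f'): match length 2
  offset=6 (pos 2, char 'b'): match length 0
  offset=7 (pos 1, char 'f'): match length 2
  offset=8 (pos 0, char 'b'): match length 0
Longest match has length 2, found at offsets 3, 5, 7; take the smallest, offset 3.
next_char = character at position 8 + 2 = 10 -> 'f'

Best match: offset=3, length=2 (matching 'fb' starting at position 5)
LZ77 triple: (3, 2, 'f')


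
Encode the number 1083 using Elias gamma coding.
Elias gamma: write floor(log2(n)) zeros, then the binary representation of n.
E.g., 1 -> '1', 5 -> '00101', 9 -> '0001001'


num_bits = floor(log2(1083)) + 1 = 11
leading_zeros = num_bits - 1 = 10
binary(1083) = 10000111011

Elias gamma(1083) = '0000000000' + '10000111011' = 000000000010000111011 (21 bits)


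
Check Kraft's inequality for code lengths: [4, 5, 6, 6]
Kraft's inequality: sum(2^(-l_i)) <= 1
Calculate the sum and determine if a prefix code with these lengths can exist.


Sum = 2^(-4) + 2^(-5) + 2^(-6) + 2^(-6)
    = 0.0625 + 0.03125 + 0.015625 + 0.015625
    = 8/64 = 0.125
Since 0.125 <= 1, Kraft's inequality IS satisfied.
A prefix code with these lengths CAN exist.

Kraft sum = 0.125. Satisfied.


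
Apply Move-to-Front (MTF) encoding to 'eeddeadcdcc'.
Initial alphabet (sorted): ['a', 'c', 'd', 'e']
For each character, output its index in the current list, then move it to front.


MTF encoding:
'e': index 3 in ['a', 'c', 'd', 'e'] -> ['e', 'a', 'c', 'd']
'e': index 0 in ['e', 'a', 'c', 'd'] -> ['e', 'a', 'c', 'd']
'd': index 3 in ['e', 'a', 'c', 'd'] -> ['d', 'e', 'a', 'c']
'd': index 0 in ['d', 'e', 'a', 'c'] -> ['d', 'e', 'a', 'c']
'e': index 1 in ['d', 'e', 'a', 'c'] -> ['e', 'd', 'a', 'c']
'a': index 2 in ['e', 'd', 'a', 'c'] -> ['a', 'e', 'd', 'c']
'd': index 2 in ['a', 'e', 'd', 'c'] -> ['d', 'a', 'e', 'c']
'c': index 3 in ['d', 'a', 'e', 'c'] -> ['c', 'd', 'a', 'e']
'd': index 1 in ['c', 'd', 'a', 'e'] -> ['d', 'c', 'a', 'e']
'c': index 1 in ['d', 'c', 'a', 'e'] -> ['c', 'd', 'a', 'e']
'c': index 0 in ['c', 'd', 'a', 'e'] -> ['c', 'd', 'a', 'e']


Output: [3, 0, 3, 0, 1, 2, 2, 3, 1, 1, 0]


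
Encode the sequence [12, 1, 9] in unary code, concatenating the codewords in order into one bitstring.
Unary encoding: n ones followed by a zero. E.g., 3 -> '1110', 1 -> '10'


Encode each number as n ones followed by a terminating 0:
  12 -> 1111111111110 (13 bits)
  1 -> 10 (2 bits)
  9 -> 1111111110 (10 bits)
Total length = 13 + 2 + 10 = 25 bits.

Unary([12, 1, 9]) = 1111111111110101111111110 (25 bits)


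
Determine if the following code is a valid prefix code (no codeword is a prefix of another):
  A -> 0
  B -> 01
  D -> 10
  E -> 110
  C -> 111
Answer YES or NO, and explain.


Checking each pair (does one codeword prefix another?):
  A='0' vs B='01': prefix -- VIOLATION

NO -- this is NOT a valid prefix code. A (0) is a prefix of B (01).


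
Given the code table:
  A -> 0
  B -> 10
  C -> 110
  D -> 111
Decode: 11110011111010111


Decoding:
111 -> D
10 -> B
0 -> A
111 -> D
110 -> C
10 -> B
111 -> D


Result: DBADCBD


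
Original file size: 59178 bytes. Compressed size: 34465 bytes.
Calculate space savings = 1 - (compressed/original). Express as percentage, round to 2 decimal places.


ratio = compressed/original = 34465/59178 = 0.582395
savings = 1 - ratio = 1 - 0.582395 = 0.417605
as a percentage: 0.417605 * 100 = 41.76%

Space savings = 1 - 34465/59178 = 41.76%


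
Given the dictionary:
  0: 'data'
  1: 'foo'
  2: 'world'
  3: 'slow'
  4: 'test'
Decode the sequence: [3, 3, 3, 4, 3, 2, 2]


Look up each index in the dictionary:
  3 -> 'slow'
  3 -> 'slow'
  3 -> 'slow'
  4 -> 'test'
  3 -> 'slow'
  2 -> 'world'
  2 -> 'world'

Decoded: "slow slow slow test slow world world"


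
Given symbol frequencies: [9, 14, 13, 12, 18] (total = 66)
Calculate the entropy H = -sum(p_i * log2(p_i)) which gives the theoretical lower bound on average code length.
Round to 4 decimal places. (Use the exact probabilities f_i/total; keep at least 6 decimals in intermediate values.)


Per-symbol terms -p_i * log2(p_i) with p_i = f_i/66:
  p = 9/66 = 0.136364: log2(p) = -2.874469, -p*log2(p) = 0.391973
  p = 14/66 = 0.212121: log2(p) = -2.237039, -p*log2(p) = 0.474523
  p = 13/66 = 0.196970: log2(p) = -2.343954, -p*log2(p) = 0.461688
  p = 12/66 = 0.181818: log2(p) = -2.459432, -p*log2(p) = 0.447169
  p = 18/66 = 0.272727: log2(p) = -1.874469, -p*log2(p) = 0.511219
H = 0.391973 + 0.474523 + 0.461688 + 0.447169 + 0.511219 = 2.286572

H = 2.2866 bits/symbol


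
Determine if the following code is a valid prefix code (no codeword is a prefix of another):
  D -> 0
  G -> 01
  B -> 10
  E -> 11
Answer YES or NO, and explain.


Checking each pair (does one codeword prefix another?):
  D='0' vs G='01': prefix -- VIOLATION

NO -- this is NOT a valid prefix code. D (0) is a prefix of G (01).


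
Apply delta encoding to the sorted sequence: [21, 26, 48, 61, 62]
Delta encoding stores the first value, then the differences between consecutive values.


First value: 21
Deltas:
  26 - 21 = 5
  48 - 26 = 22
  61 - 48 = 13
  62 - 61 = 1


Delta encoded: [21, 5, 22, 13, 1]


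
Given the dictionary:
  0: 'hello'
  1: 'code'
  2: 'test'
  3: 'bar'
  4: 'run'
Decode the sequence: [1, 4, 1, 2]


Look up each index in the dictionary:
  1 -> 'code'
  4 -> 'run'
  1 -> 'code'
  2 -> 'test'

Decoded: "code run code test"


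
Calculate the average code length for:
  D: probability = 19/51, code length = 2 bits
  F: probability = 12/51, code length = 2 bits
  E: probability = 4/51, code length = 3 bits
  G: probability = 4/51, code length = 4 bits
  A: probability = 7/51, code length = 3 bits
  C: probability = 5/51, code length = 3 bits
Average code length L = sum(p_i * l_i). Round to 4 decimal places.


Weighted contributions p_i * l_i:
  D: (19/51) * 2 = 38/51
  F: (12/51) * 2 = 24/51
  E: (4/51) * 3 = 12/51
  G: (4/51) * 4 = 16/51
  A: (7/51) * 3 = 21/51
  C: (5/51) * 3 = 15/51
Sum = (38 + 24 + 12 + 16 + 21 + 15)/51 = 126/51

L = 126/51 = 2.4706 bits/symbol


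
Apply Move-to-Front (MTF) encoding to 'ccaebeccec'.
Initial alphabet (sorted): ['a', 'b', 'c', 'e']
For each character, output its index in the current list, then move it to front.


MTF encoding:
'c': index 2 in ['a', 'b', 'c', 'e'] -> ['c', 'a', 'b', 'e']
'c': index 0 in ['c', 'a', 'b', 'e'] -> ['c', 'a', 'b', 'e']
'a': index 1 in ['c', 'a', 'b', 'e'] -> ['a', 'c', 'b', 'e']
'e': index 3 in ['a', 'c', 'b', 'e'] -> ['e', 'a', 'c', 'b']
'b': index 3 in ['e', 'a', 'c', 'b'] -> ['b', 'e', 'a', 'c']
'e': index 1 in ['b', 'e', 'a', 'c'] -> ['e', 'b', 'a', 'c']
'c': index 3 in ['e', 'b', 'a', 'c'] -> ['c', 'e', 'b', 'a']
'c': index 0 in ['c', 'e', 'b', 'a'] -> ['c', 'e', 'b', 'a']
'e': index 1 in ['c', 'e', 'b', 'a'] -> ['e', 'c', 'b', 'a']
'c': index 1 in ['e', 'c', 'b', 'a'] -> ['c', 'e', 'b', 'a']


Output: [2, 0, 1, 3, 3, 1, 3, 0, 1, 1]


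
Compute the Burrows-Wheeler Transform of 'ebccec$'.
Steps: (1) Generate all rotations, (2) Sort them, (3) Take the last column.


Rotations (sorted):
  0: $ebccec -> last char: c
  1: bccec$e -> last char: e
  2: c$ebcce -> last char: e
  3: ccec$eb -> last char: b
  4: cec$ebc -> last char: c
  5: ebccec$ -> last char: $
  6: ec$ebcc -> last char: c


BWT = ceebc$c


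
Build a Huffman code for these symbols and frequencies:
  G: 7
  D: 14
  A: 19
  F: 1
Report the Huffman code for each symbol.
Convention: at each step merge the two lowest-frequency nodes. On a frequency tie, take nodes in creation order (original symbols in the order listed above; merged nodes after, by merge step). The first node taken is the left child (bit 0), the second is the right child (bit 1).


Huffman tree construction:
Step 1: Merge F(1) + G(7) = 8
Step 2: Merge (F+G)(8) + D(14) = 22
Step 3: Merge A(19) + ((F+G)+D)(22) = 41
Read each symbol's code off the tree from the root (left child = 0, right child = 1).

Codes:
  G: 101 (length 3)
  D: 11 (length 2)
  A: 0 (length 1)
  F: 100 (length 3)
Average code length: 71/41 = 1.7317 bits/symbol


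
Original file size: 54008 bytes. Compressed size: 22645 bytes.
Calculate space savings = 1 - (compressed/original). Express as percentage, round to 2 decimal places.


ratio = compressed/original = 22645/54008 = 0.41929
savings = 1 - ratio = 1 - 0.41929 = 0.58071
as a percentage: 0.58071 * 100 = 58.07%

Space savings = 1 - 22645/54008 = 58.07%


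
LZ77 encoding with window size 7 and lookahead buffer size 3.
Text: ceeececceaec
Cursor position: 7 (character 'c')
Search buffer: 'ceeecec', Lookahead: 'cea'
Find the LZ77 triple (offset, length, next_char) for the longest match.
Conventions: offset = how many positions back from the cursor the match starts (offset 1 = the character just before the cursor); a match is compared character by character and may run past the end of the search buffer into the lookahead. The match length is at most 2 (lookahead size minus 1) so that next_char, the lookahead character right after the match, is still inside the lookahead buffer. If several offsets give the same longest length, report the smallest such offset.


Try each offset into the search buffer:
  offset=1 (pos 6, char 'c'): match length 1
  offset=2 (pos 5, char 'e'): match length 0
  offset=3 (pos 4, char 'c'): match length 2
  offset=4 (pos 3, char 'e'): match length 0
  offset=5 (pos 2, char 'e'): match length 0
  offset=6 (pos 1, char 'e'): match length 0
  offset=7 (pos 0, char 'c'): match length 2
Longest match has length 2, found at offsets 3, 7; take the smallest, offset 3.
next_char = character at position 7 + 2 = 9 -> 'a'

Best match: offset=3, length=2 (matching 'ce' starting at position 4)
LZ77 triple: (3, 2, 'a')


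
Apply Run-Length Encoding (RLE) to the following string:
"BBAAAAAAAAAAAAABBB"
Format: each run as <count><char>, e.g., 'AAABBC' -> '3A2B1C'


Scanning runs left to right:
  i=0: run of 'B' x 2 -> '2B'
  i=2: run of 'A' x 13 -> '13A'
  i=15: run of 'B' x 3 -> '3B'

RLE = 2B13A3B


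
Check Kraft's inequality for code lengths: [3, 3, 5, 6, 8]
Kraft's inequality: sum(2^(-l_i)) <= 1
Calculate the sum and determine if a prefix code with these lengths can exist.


Sum = 2^(-3) + 2^(-3) + 2^(-5) + 2^(-6) + 2^(-8)
    = 0.125 + 0.125 + 0.03125 + 0.015625 + 0.00390625
    = 77/256 = 0.30078125
Since 0.30078125 <= 1, Kraft's inequality IS satisfied.
A prefix code with these lengths CAN exist.

Kraft sum = 0.30078125. Satisfied.


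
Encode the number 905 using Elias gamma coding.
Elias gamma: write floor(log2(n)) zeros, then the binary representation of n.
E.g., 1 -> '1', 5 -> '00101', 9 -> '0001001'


num_bits = floor(log2(905)) + 1 = 10
leading_zeros = num_bits - 1 = 9
binary(905) = 1110001001

Elias gamma(905) = '000000000' + '1110001001' = 0000000001110001001 (19 bits)


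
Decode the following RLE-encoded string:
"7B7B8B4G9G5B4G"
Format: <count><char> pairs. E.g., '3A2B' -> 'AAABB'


Expanding each <count><char> pair:
  7B -> 'BBBBBBB'
  7B -> 'BBBBBBB'
  8B -> 'BBBBBBBB'
  4G -> 'GGGG'
  9G -> 'GGGGGGGGG'
  5B -> 'BBBBB'
  4G -> 'GGGG'

Decoded = BBBBBBBBBBBBBBBBBBBBBBGGGGGGGGGGGGGBBBBBGGGG


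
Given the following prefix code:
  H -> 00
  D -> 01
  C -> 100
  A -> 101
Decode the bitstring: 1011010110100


Decoding step by step:
Bits 101 -> A
Bits 101 -> A
Bits 01 -> D
Bits 101 -> A
Bits 00 -> H


Decoded message: AADAH


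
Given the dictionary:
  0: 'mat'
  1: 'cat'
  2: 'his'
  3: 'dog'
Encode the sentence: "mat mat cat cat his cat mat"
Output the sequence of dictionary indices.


Look up each word in the dictionary:
  'mat' -> 0
  'mat' -> 0
  'cat' -> 1
  'cat' -> 1
  'his' -> 2
  'cat' -> 1
  'mat' -> 0

Encoded: [0, 0, 1, 1, 2, 1, 0]


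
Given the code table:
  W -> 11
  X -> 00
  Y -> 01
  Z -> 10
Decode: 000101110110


Decoding:
00 -> X
01 -> Y
01 -> Y
11 -> W
01 -> Y
10 -> Z


Result: XYYWYZ


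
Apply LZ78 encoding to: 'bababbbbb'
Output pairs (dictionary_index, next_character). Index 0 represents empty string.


LZ78 encoding steps:
Dictionary: {0: ''}
Step 1: w='' (idx 0), next='b' -> output (0, 'b'), add 'b' as idx 1
Step 2: w='' (idx 0), next='a' -> output (0, 'a'), add 'a' as idx 2
Step 3: w='b' (idx 1), next='a' -> output (1, 'a'), add 'ba' as idx 3
Step 4: w='b' (idx 1), next='b' -> output (1, 'b'), add 'bb' as idx 4
Step 5: w='bb' (idx 4), next='b' -> output (4, 'b'), add 'bbb' as idx 5


Encoded: [(0, 'b'), (0, 'a'), (1, 'a'), (1, 'b'), (4, 'b')]


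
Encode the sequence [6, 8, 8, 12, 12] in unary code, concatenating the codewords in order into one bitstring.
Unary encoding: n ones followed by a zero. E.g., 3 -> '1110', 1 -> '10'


Encode each number as n ones followed by a terminating 0:
  6 -> 1111110 (7 bits)
  8 -> 111111110 (9 bits)
  8 -> 111111110 (9 bits)
  12 -> 1111111111110 (13 bits)
  12 -> 1111111111110 (13 bits)
Total length = 7 + 9 + 9 + 13 + 13 = 51 bits.

Unary([6, 8, 8, 12, 12]) = 111111011111111011111111011111111111101111111111110 (51 bits)


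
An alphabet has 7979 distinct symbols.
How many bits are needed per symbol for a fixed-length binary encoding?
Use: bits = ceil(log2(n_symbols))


log2(7979) = 12.962
Bracket: 2^12 = 4096 < 7979 <= 2^13 = 8192
So ceil(log2(7979)) = 13

bits = ceil(log2(7979)) = ceil(12.962) = 13 bits


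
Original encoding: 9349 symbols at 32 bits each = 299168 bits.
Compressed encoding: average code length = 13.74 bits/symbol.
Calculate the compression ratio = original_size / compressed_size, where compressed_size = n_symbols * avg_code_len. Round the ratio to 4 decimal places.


original_size = n_symbols * orig_bits = 9349 * 32 = 299168 bits
compressed_size = n_symbols * avg_code_len = 9349 * 13.74 = 128455.26 bits
ratio = original_size / compressed_size = 299168 / 128455.26 = 2.329

Compression ratio = 2.329
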